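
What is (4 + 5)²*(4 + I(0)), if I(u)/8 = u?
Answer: 324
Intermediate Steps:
I(u) = 8*u
(4 + 5)²*(4 + I(0)) = (4 + 5)²*(4 + 8*0) = 9²*(4 + 0) = 81*4 = 324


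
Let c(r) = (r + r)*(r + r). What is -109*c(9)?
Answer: -35316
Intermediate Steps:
c(r) = 4*r² (c(r) = (2*r)*(2*r) = 4*r²)
-109*c(9) = -436*9² = -436*81 = -109*324 = -35316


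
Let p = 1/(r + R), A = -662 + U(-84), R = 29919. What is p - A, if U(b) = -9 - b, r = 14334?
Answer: 25976512/44253 ≈ 587.00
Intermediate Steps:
A = -587 (A = -662 + (-9 - 1*(-84)) = -662 + (-9 + 84) = -662 + 75 = -587)
p = 1/44253 (p = 1/(14334 + 29919) = 1/44253 ≈ 2.2597e-5)
p - A = 1/44253 - 1*(-587) = 1/44253 + 587 = 25976512/44253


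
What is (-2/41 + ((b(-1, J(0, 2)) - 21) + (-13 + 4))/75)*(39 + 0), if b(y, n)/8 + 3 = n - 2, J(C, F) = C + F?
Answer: -30732/1025 ≈ -29.982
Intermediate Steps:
b(y, n) = -40 + 8*n (b(y, n) = -24 + 8*(n - 2) = -24 + 8*(-2 + n) = -24 + (-16 + 8*n) = -40 + 8*n)
(-2/41 + ((b(-1, J(0, 2)) - 21) + (-13 + 4))/75)*(39 + 0) = (-2/41 + (((-40 + 8*(0 + 2)) - 21) + (-13 + 4))/75)*(39 + 0) = (-2*1/41 + (((-40 + 8*2) - 21) - 9)*(1/75))*39 = (-2/41 + (((-40 + 16) - 21) - 9)*(1/75))*39 = (-2/41 + ((-24 - 21) - 9)*(1/75))*39 = (-2/41 + (-45 - 9)*(1/75))*39 = (-2/41 - 54*1/75)*39 = (-2/41 - 18/25)*39 = -788/1025*39 = -30732/1025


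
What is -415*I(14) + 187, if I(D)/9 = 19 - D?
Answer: -18488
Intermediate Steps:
I(D) = 171 - 9*D (I(D) = 9*(19 - D) = 171 - 9*D)
-415*I(14) + 187 = -415*(171 - 9*14) + 187 = -415*(171 - 126) + 187 = -415*45 + 187 = -18675 + 187 = -18488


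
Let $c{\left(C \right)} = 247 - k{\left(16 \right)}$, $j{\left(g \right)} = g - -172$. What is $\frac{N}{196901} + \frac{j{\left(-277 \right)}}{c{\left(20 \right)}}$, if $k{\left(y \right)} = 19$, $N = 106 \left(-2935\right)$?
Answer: $- \frac{30535895}{14964476} \approx -2.0406$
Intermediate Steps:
$N = -311110$
$j{\left(g \right)} = 172 + g$ ($j{\left(g \right)} = g + 172 = 172 + g$)
$c{\left(C \right)} = 228$ ($c{\left(C \right)} = 247 - 19 = 228$)
$\frac{N}{196901} + \frac{j{\left(-277 \right)}}{c{\left(20 \right)}} = - \frac{311110}{196901} + \frac{172 - 277}{228} = \left(-311110\right) \frac{1}{196901} - \frac{35}{76} = - \frac{311110}{196901} - \frac{35}{76} = - \frac{30535895}{14964476}$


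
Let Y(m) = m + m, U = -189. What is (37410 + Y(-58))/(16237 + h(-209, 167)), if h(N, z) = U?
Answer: 18647/8024 ≈ 2.3239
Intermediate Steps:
Y(m) = 2*m
h(N, z) = -189
(37410 + Y(-58))/(16237 + h(-209, 167)) = (37410 + 2*(-58))/(16237 - 189) = (37410 - 116)/16048 = 37294*(1/16048) = 18647/8024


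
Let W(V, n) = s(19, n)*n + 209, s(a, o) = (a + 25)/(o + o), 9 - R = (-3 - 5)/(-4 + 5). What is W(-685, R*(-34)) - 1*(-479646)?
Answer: 479877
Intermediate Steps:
R = 17 (R = 9 - (-3 - 5)/(-4 + 5) = 9 - (-8)/1 = 9 - (-8) = 9 - 1*(-8) = 9 + 8 = 17)
s(a, o) = (25 + a)/(2*o) (s(a, o) = (25 + a)/((2*o)) = (25 + a)*(1/(2*o)) = (25 + a)/(2*o))
W(V, n) = 231 (W(V, n) = ((25 + 19)/(2*n))*n + 209 = ((½)*44/n)*n + 209 = (22/n)*n + 209 = 22 + 209 = 231)
W(-685, R*(-34)) - 1*(-479646) = 231 - 1*(-479646) = 231 + 479646 = 479877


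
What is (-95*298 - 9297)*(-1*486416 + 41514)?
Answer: 16731429514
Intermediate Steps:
(-95*298 - 9297)*(-1*486416 + 41514) = (-28310 - 9297)*(-486416 + 41514) = -37607*(-444902) = 16731429514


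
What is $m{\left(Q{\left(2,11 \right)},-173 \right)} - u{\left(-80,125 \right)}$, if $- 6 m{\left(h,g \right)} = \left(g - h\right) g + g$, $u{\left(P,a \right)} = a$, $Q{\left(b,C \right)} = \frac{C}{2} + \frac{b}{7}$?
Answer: $- \frac{441097}{84} \approx -5251.2$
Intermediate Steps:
$Q{\left(b,C \right)} = \frac{C}{2} + \frac{b}{7}$ ($Q{\left(b,C \right)} = C \frac{1}{2} + b \frac{1}{7} = \frac{C}{2} + \frac{b}{7}$)
$m{\left(h,g \right)} = - \frac{g}{6} - \frac{g \left(g - h\right)}{6}$ ($m{\left(h,g \right)} = - \frac{\left(g - h\right) g + g}{6} = - \frac{g \left(g - h\right) + g}{6} = - \frac{g + g \left(g - h\right)}{6} = - \frac{g}{6} - \frac{g \left(g - h\right)}{6}$)
$m{\left(Q{\left(2,11 \right)},-173 \right)} - u{\left(-80,125 \right)} = \frac{1}{6} \left(-173\right) \left(-1 + \left(\frac{1}{2} \cdot 11 + \frac{1}{7} \cdot 2\right) - -173\right) - 125 = \frac{1}{6} \left(-173\right) \left(-1 + \left(\frac{11}{2} + \frac{2}{7}\right) + 173\right) - 125 = \frac{1}{6} \left(-173\right) \left(-1 + \frac{81}{14} + 173\right) - 125 = \frac{1}{6} \left(-173\right) \frac{2489}{14} - 125 = - \frac{430597}{84} - 125 = - \frac{441097}{84}$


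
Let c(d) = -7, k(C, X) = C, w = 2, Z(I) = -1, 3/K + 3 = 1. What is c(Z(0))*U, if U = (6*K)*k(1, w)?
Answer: 63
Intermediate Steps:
K = -3/2 (K = 3/(-3 + 1) = 3/(-2) = 3*(-½) = -3/2 ≈ -1.5000)
U = -9 (U = (6*(-3/2))*1 = -9*1 = -9)
c(Z(0))*U = -7*(-9) = 63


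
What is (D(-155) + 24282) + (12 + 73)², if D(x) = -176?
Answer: 31331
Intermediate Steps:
(D(-155) + 24282) + (12 + 73)² = (-176 + 24282) + (12 + 73)² = 24106 + 85² = 24106 + 7225 = 31331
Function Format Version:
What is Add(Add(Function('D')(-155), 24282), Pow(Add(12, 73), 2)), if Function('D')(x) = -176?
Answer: 31331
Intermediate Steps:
Add(Add(Function('D')(-155), 24282), Pow(Add(12, 73), 2)) = Add(Add(-176, 24282), Pow(Add(12, 73), 2)) = Add(24106, Pow(85, 2)) = Add(24106, 7225) = 31331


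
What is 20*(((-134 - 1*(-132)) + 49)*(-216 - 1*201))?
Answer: -391980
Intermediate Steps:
20*(((-134 - 1*(-132)) + 49)*(-216 - 1*201)) = 20*(((-134 + 132) + 49)*(-216 - 201)) = 20*((-2 + 49)*(-417)) = 20*(47*(-417)) = 20*(-19599) = -391980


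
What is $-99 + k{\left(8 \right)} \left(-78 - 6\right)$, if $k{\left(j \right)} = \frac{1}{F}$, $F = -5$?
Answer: $- \frac{411}{5} \approx -82.2$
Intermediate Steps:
$k{\left(j \right)} = - \frac{1}{5}$ ($k{\left(j \right)} = \frac{1}{-5} = - \frac{1}{5}$)
$-99 + k{\left(8 \right)} \left(-78 - 6\right) = -99 - \frac{-78 - 6}{5} = -99 - - \frac{84}{5} = -99 + \frac{84}{5} = - \frac{411}{5}$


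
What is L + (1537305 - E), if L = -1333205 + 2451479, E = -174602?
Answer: 2830181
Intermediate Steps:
L = 1118274
L + (1537305 - E) = 1118274 + (1537305 - 1*(-174602)) = 1118274 + (1537305 + 174602) = 1118274 + 1711907 = 2830181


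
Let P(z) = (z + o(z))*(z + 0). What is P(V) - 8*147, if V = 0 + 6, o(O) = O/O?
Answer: -1134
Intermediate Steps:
o(O) = 1
V = 6
P(z) = z*(1 + z) (P(z) = (z + 1)*(z + 0) = (1 + z)*z = z*(1 + z))
P(V) - 8*147 = 6*(1 + 6) - 8*147 = 6*7 - 1176 = 42 - 1176 = -1134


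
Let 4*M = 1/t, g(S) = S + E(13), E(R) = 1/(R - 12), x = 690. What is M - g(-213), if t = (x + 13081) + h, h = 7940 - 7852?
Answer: 11752433/55436 ≈ 212.00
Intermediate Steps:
E(R) = 1/(-12 + R)
h = 88
g(S) = 1 + S (g(S) = S + 1/(-12 + 13) = S + 1/1 = S + 1 = 1 + S)
t = 13859 (t = (690 + 13081) + 88 = 13771 + 88 = 13859)
M = 1/55436 (M = (1/4)/13859 = (1/4)*(1/13859) = 1/55436 ≈ 1.8039e-5)
M - g(-213) = 1/55436 - (1 - 213) = 1/55436 - 1*(-212) = 1/55436 + 212 = 11752433/55436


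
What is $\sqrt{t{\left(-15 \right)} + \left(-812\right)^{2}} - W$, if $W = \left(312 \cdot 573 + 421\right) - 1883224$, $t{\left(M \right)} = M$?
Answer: $1704027 + 11 \sqrt{5449} \approx 1.7048 \cdot 10^{6}$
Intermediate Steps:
$W = -1704027$ ($W = \left(178776 + 421\right) - 1883224 = 179197 - 1883224 = -1704027$)
$\sqrt{t{\left(-15 \right)} + \left(-812\right)^{2}} - W = \sqrt{-15 + \left(-812\right)^{2}} - -1704027 = \sqrt{-15 + 659344} + 1704027 = \sqrt{659329} + 1704027 = 11 \sqrt{5449} + 1704027 = 1704027 + 11 \sqrt{5449}$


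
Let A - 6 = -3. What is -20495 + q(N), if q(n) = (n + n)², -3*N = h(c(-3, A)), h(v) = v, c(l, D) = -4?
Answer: -184391/9 ≈ -20488.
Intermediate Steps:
A = 3 (A = 6 - 3 = 3)
N = 4/3 (N = -⅓*(-4) = 4/3 ≈ 1.3333)
q(n) = 4*n² (q(n) = (2*n)² = 4*n²)
-20495 + q(N) = -20495 + 4*(4/3)² = -20495 + 4*(16/9) = -20495 + 64/9 = -184391/9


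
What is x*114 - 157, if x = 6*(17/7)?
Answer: 10529/7 ≈ 1504.1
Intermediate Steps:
x = 102/7 (x = 6*(17*(⅐)) = 6*(17/7) = 102/7 ≈ 14.571)
x*114 - 157 = (102/7)*114 - 157 = 11628/7 - 157 = 10529/7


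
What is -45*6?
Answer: -270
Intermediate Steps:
-45*6 = -9*30 = -270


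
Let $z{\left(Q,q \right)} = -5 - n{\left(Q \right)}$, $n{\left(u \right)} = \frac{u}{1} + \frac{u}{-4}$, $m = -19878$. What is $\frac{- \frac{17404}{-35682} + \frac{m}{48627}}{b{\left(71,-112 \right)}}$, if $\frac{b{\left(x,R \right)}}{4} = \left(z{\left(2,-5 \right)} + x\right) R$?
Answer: $- \frac{100159}{36650364408} \approx -2.7328 \cdot 10^{-6}$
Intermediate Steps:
$n{\left(u \right)} = \frac{3 u}{4}$ ($n{\left(u \right)} = u 1 + u \left(- \frac{1}{4}\right) = u - \frac{u}{4} = \frac{3 u}{4}$)
$z{\left(Q,q \right)} = -5 - \frac{3 Q}{4}$
$b{\left(x,R \right)} = 4 R \left(- \frac{13}{2} + x\right)$ ($b{\left(x,R \right)} = 4 \left(\left(-5 - \frac{3}{2}\right) + x\right) R = 4 \left(- \frac{13}{2} + x\right) R = 4 R \left(- \frac{13}{2} + x\right)$)
$\frac{- \frac{17404}{-35682} + \frac{m}{48627}}{b{\left(71,-112 \right)}} = \frac{- \frac{17404}{-35682} - \frac{19878}{48627}}{2 \left(-112\right) \left(-13 + 2 \cdot 71\right)} = \frac{\left(-17404\right) \left(- \frac{1}{35682}\right) - \frac{6626}{16209}}{2 \left(-112\right) \left(-13 + 142\right)} = \frac{\frac{458}{939} - \frac{6626}{16209}}{2 \left(-112\right) 129} = \frac{400636}{5073417 \left(-28896\right)} = \frac{400636}{5073417} \left(- \frac{1}{28896}\right) = - \frac{100159}{36650364408}$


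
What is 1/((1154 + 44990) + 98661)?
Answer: 1/144805 ≈ 6.9058e-6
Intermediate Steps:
1/((1154 + 44990) + 98661) = 1/(46144 + 98661) = 1/144805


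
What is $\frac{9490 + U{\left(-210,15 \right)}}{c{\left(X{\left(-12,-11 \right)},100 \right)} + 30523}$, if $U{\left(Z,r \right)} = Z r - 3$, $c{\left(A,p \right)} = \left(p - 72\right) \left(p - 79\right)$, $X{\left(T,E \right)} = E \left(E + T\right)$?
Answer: $\frac{6337}{31111} \approx 0.20369$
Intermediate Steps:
$c{\left(A,p \right)} = \left(-79 + p\right) \left(-72 + p\right)$ ($c{\left(A,p \right)} = \left(-72 + p\right) \left(-79 + p\right) = \left(-79 + p\right) \left(-72 + p\right)$)
$U{\left(Z,r \right)} = -3 + Z r$
$\frac{9490 + U{\left(-210,15 \right)}}{c{\left(X{\left(-12,-11 \right)},100 \right)} + 30523} = \frac{9490 - 3153}{\left(5688 + 100^{2} - 15100\right) + 30523} = \frac{9490 - 3153}{\left(5688 + 10000 - 15100\right) + 30523} = \frac{9490 - 3153}{588 + 30523} = \frac{6337}{31111}$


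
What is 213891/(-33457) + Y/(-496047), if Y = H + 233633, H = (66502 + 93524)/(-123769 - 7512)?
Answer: -14955086132840516/2178771571447599 ≈ -6.8640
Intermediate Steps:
H = -160026/131281 (H = 160026/(-131281) = 160026*(-1/131281) = -160026/131281 ≈ -1.2190)
Y = 30671413847/131281 (Y = -160026/131281 + 233633 = 30671413847/131281 ≈ 2.3363e+5)
213891/(-33457) + Y/(-496047) = 213891/(-33457) + (30671413847/131281)/(-496047) = 213891*(-1/33457) + (30671413847/131281)*(-1/496047) = -213891/33457 - 30671413847/65121546207 = -14955086132840516/2178771571447599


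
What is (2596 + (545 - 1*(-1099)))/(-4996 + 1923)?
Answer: -4240/3073 ≈ -1.3798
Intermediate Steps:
(2596 + (545 - 1*(-1099)))/(-4996 + 1923) = (2596 + (545 + 1099))/(-3073) = (2596 + 1644)*(-1/3073) = 4240*(-1/3073) = -4240/3073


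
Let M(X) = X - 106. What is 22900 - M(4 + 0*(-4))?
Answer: 23002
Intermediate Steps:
M(X) = -106 + X
22900 - M(4 + 0*(-4)) = 22900 - (-106 + (4 + 0*(-4))) = 22900 - (-106 + (4 + 0)) = 22900 - (-106 + 4) = 22900 - 1*(-102) = 22900 + 102 = 23002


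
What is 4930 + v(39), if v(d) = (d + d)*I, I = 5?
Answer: 5320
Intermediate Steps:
v(d) = 10*d (v(d) = (d + d)*5 = (2*d)*5 = 10*d)
4930 + v(39) = 4930 + 10*39 = 4930 + 390 = 5320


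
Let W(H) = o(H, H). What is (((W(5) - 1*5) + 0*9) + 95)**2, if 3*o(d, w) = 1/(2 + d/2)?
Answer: 5914624/729 ≈ 8113.3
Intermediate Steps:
o(d, w) = 1/(3*(2 + d/2))
W(H) = 2/(3*(4 + H))
(((W(5) - 1*5) + 0*9) + 95)**2 = (((2/(3*(4 + 5)) - 1*5) + 0*9) + 95)**2 = ((((2/3)/9 - 5) + 0) + 95)**2 = ((((2/3)*(1/9) - 5) + 0) + 95)**2 = (((2/27 - 5) + 0) + 95)**2 = ((-133/27 + 0) + 95)**2 = (-133/27 + 95)**2 = (2432/27)**2 = 5914624/729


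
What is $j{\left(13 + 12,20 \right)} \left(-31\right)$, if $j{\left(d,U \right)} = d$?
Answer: $-775$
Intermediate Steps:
$j{\left(13 + 12,20 \right)} \left(-31\right) = \left(13 + 12\right) \left(-31\right) = 25 \left(-31\right) = -775$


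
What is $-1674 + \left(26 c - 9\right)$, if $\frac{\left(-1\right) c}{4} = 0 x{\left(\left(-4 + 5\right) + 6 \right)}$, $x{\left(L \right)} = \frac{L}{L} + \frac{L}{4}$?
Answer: $-1683$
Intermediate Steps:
$x{\left(L \right)} = 1 + \frac{L}{4}$ ($x{\left(L \right)} = 1 + L \frac{1}{4} = 1 + \frac{L}{4}$)
$c = 0$ ($c = - 4 \cdot 0 \left(1 + \frac{\left(-4 + 5\right) + 6}{4}\right) = - 4 \cdot 0 \left(1 + \frac{1 + 6}{4}\right) = - 4 \cdot 0 \left(1 + \frac{1}{4} \cdot 7\right) = - 4 \cdot 0 \left(1 + \frac{7}{4}\right) = - 4 \cdot 0 \cdot \frac{11}{4} = \left(-4\right) 0 = 0$)
$-1674 + \left(26 c - 9\right) = -1674 + \left(26 \cdot 0 - 9\right) = -1674 + \left(0 - 9\right) = -1674 - 9 = -1683$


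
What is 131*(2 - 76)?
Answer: -9694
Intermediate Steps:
131*(2 - 76) = 131*(-74) = -9694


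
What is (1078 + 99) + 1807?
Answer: 2984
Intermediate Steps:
(1078 + 99) + 1807 = 1177 + 1807 = 2984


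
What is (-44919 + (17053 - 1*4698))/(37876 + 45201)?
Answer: -32564/83077 ≈ -0.39197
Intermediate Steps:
(-44919 + (17053 - 1*4698))/(37876 + 45201) = (-44919 + (17053 - 4698))/83077 = (-44919 + 12355)*(1/83077) = -32564*1/83077 = -32564/83077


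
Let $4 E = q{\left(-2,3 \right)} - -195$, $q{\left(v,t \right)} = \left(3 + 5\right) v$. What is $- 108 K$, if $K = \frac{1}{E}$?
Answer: $- \frac{432}{179} \approx -2.4134$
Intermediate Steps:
$q{\left(v,t \right)} = 8 v$
$E = \frac{179}{4}$ ($E = \frac{8 \left(-2\right) - -195}{4} = \frac{-16 + 195}{4} = \frac{1}{4} \cdot 179 = \frac{179}{4} \approx 44.75$)
$K = \frac{4}{179}$ ($K = \frac{1}{\frac{179}{4}} = \frac{4}{179} \approx 0.022346$)
$- 108 K = \left(-108\right) \frac{4}{179} = - \frac{432}{179}$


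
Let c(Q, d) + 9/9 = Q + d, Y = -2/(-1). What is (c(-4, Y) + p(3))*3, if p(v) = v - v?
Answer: -9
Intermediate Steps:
Y = 2 (Y = -2*(-1) = 2)
p(v) = 0
c(Q, d) = -1 + Q + d (c(Q, d) = -1 + (Q + d) = -1 + Q + d)
(c(-4, Y) + p(3))*3 = ((-1 - 4 + 2) + 0)*3 = (-3 + 0)*3 = -3*3 = -9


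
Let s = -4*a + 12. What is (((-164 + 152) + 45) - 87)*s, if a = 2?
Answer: -216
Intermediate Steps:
s = 4 (s = -4*2 + 12 = -8 + 12 = 4)
(((-164 + 152) + 45) - 87)*s = (((-164 + 152) + 45) - 87)*4 = ((-12 + 45) - 87)*4 = (33 - 87)*4 = -54*4 = -216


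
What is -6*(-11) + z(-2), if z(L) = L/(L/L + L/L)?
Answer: 65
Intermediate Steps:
z(L) = L/2 (z(L) = L/(1 + 1) = L/2)
-6*(-11) + z(-2) = -6*(-11) + (1/2)*(-2) = 66 - 1 = 65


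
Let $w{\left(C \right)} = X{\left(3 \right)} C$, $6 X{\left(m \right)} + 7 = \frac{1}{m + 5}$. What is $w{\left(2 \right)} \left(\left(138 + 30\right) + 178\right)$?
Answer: $- \frac{9515}{12} \approx -792.92$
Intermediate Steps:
$X{\left(m \right)} = - \frac{7}{6} + \frac{1}{6 \left(5 + m\right)}$ ($X{\left(m \right)} = - \frac{7}{6} + \frac{1}{6 \left(m + 5\right)} = - \frac{7}{6} + \frac{1}{6 \left(5 + m\right)}$)
$w{\left(C \right)} = - \frac{55 C}{48}$ ($w{\left(C \right)} = \frac{-34 - 21}{6 \left(5 + 3\right)} C = \frac{-34 - 21}{6 \cdot 8} C = \frac{1}{6} \cdot \frac{1}{8} \left(-55\right) C = - \frac{55 C}{48}$)
$w{\left(2 \right)} \left(\left(138 + 30\right) + 178\right) = \left(- \frac{55}{48}\right) 2 \left(\left(138 + 30\right) + 178\right) = - \frac{55 \left(168 + 178\right)}{24} = \left(- \frac{55}{24}\right) 346 = - \frac{9515}{12}$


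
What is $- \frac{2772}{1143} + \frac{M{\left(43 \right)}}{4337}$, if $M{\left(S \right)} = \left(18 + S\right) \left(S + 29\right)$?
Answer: $- \frac{778012}{550799} \approx -1.4125$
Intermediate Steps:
$M{\left(S \right)} = \left(18 + S\right) \left(29 + S\right)$
$- \frac{2772}{1143} + \frac{M{\left(43 \right)}}{4337} = - \frac{2772}{1143} + \frac{522 + 43^{2} + 47 \cdot 43}{4337} = \left(-2772\right) \frac{1}{1143} + \left(522 + 1849 + 2021\right) \frac{1}{4337} = - \frac{308}{127} + 4392 \cdot \frac{1}{4337} = - \frac{308}{127} + \frac{4392}{4337} = - \frac{778012}{550799}$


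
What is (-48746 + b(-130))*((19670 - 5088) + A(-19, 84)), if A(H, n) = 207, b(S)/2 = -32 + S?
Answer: -725696230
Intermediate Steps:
b(S) = -64 + 2*S (b(S) = 2*(-32 + S) = -64 + 2*S)
(-48746 + b(-130))*((19670 - 5088) + A(-19, 84)) = (-48746 + (-64 + 2*(-130)))*((19670 - 5088) + 207) = (-48746 + (-64 - 260))*(14582 + 207) = (-48746 - 324)*14789 = -49070*14789 = -725696230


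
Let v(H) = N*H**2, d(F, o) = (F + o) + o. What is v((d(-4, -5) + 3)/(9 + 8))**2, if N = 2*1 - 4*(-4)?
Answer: 4743684/83521 ≈ 56.796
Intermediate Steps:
d(F, o) = F + 2*o
N = 18 (N = 2 + 16 = 18)
v(H) = 18*H**2
v((d(-4, -5) + 3)/(9 + 8))**2 = (18*(((-4 + 2*(-5)) + 3)/(9 + 8))**2)**2 = (18*(((-4 - 10) + 3)/17)**2)**2 = (18*((-14 + 3)*(1/17))**2)**2 = (18*(-11*1/17)**2)**2 = (18*(-11/17)**2)**2 = (18*(121/289))**2 = (2178/289)**2 = 4743684/83521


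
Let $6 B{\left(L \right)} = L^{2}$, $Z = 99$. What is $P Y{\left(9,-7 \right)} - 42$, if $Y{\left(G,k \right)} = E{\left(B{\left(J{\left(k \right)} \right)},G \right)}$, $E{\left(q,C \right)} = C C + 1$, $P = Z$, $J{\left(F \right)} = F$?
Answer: $8076$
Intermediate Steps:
$B{\left(L \right)} = \frac{L^{2}}{6}$
$P = 99$
$E{\left(q,C \right)} = 1 + C^{2}$ ($E{\left(q,C \right)} = C^{2} + 1 = 1 + C^{2}$)
$Y{\left(G,k \right)} = 1 + G^{2}$
$P Y{\left(9,-7 \right)} - 42 = 99 \left(1 + 9^{2}\right) - 42 = 99 \left(1 + 81\right) - 42 = 99 \cdot 82 - 42 = 8118 - 42 = 8076$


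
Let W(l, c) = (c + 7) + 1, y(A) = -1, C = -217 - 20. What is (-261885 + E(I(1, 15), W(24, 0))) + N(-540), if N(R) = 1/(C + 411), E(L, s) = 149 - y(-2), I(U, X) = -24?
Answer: -45541889/174 ≈ -2.6174e+5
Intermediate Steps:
C = -237
W(l, c) = 8 + c (W(l, c) = (7 + c) + 1 = 8 + c)
E(L, s) = 150 (E(L, s) = 149 - 1*(-1) = 149 + 1 = 150)
N(R) = 1/174 (N(R) = 1/(-237 + 411) = 1/174)
(-261885 + E(I(1, 15), W(24, 0))) + N(-540) = (-261885 + 150) + 1/174 = -261735 + 1/174 = -45541889/174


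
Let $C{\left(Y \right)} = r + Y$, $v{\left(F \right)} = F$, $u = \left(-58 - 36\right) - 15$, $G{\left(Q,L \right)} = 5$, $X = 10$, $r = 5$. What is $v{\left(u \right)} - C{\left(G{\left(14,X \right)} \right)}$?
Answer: $-119$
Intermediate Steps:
$u = -109$ ($u = -94 - 15 = -109$)
$C{\left(Y \right)} = 5 + Y$
$v{\left(u \right)} - C{\left(G{\left(14,X \right)} \right)} = -109 - \left(5 + 5\right) = -109 - 10 = -119$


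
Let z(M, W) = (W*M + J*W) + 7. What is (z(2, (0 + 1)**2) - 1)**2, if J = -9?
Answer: 1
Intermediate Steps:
z(M, W) = 7 - 9*W + M*W (z(M, W) = (W*M - 9*W) + 7 = (M*W - 9*W) + 7 = (-9*W + M*W) + 7 = 7 - 9*W + M*W)
(z(2, (0 + 1)**2) - 1)**2 = ((7 - 9*(0 + 1)**2 + 2*(0 + 1)**2) - 1)**2 = ((7 - 9*1**2 + 2*1**2) - 1)**2 = ((7 - 9*1 + 2*1) - 1)**2 = ((7 - 9 + 2) - 1)**2 = (0 - 1)**2 = (-1)**2 = 1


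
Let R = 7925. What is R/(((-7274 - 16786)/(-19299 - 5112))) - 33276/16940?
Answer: 54606065399/6792940 ≈ 8038.6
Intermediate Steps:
R/(((-7274 - 16786)/(-19299 - 5112))) - 33276/16940 = 7925/(((-7274 - 16786)/(-19299 - 5112))) - 33276/16940 = 7925/((-24060/(-24411))) - 33276*1/16940 = 7925/((-24060*(-1/24411))) - 8319/4235 = 7925/(8020/8137) - 8319/4235 = 7925*(8137/8020) - 8319/4235 = 12897145/1604 - 8319/4235 = 54606065399/6792940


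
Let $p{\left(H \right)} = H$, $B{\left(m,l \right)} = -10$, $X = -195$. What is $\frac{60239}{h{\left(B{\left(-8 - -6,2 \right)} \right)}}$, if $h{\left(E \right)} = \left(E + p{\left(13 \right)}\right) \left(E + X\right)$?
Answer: $- \frac{60239}{615} \approx -97.95$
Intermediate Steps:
$h{\left(E \right)} = \left(-195 + E\right) \left(13 + E\right)$ ($h{\left(E \right)} = \left(E + 13\right) \left(E - 195\right) = \left(13 + E\right) \left(-195 + E\right) = \left(-195 + E\right) \left(13 + E\right)$)
$\frac{60239}{h{\left(B{\left(-8 - -6,2 \right)} \right)}} = \frac{60239}{-2535 + \left(-10\right)^{2} - -1820} = \frac{60239}{-2535 + 100 + 1820} = \frac{60239}{-615} = 60239 \left(- \frac{1}{615}\right) = - \frac{60239}{615}$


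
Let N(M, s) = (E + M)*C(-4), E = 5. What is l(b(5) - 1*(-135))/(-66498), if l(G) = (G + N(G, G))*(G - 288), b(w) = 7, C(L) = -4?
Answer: -32558/33249 ≈ -0.97922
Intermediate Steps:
N(M, s) = -20 - 4*M (N(M, s) = (5 + M)*(-4) = -20 - 4*M)
l(G) = (-288 + G)*(-20 - 3*G) (l(G) = (G + (-20 - 4*G))*(G - 288) = (-20 - 3*G)*(-288 + G) = (-288 + G)*(-20 - 3*G))
l(b(5) - 1*(-135))/(-66498) = (5760 - 3*(7 - 1*(-135))**2 + 844*(7 - 1*(-135)))/(-66498) = (5760 - 3*(7 + 135)**2 + 844*(7 + 135))*(-1/66498) = (5760 - 3*142**2 + 844*142)*(-1/66498) = (5760 - 3*20164 + 119848)*(-1/66498) = (5760 - 60492 + 119848)*(-1/66498) = 65116*(-1/66498) = -32558/33249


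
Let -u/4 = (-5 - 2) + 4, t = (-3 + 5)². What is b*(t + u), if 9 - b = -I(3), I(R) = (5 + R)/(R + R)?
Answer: 496/3 ≈ 165.33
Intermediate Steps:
t = 4 (t = 2² = 4)
u = 12 (u = -4*((-5 - 2) + 4) = -4*(-7 + 4) = -4*(-3) = 12)
I(R) = (5 + R)/(2*R) (I(R) = (5 + R)/((2*R)) = (5 + R)*(1/(2*R)) = (5 + R)/(2*R))
b = 31/3 (b = 9 - (-1)*(½)*(5 + 3)/3 = 9 - (-1)*(½)*(⅓)*8 = 9 - (-1)*4/3 = 9 - 1*(-4/3) = 9 + 4/3 = 31/3 ≈ 10.333)
b*(t + u) = 31*(4 + 12)/3 = (31/3)*16 = 496/3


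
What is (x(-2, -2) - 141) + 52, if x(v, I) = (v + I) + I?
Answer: -95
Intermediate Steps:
x(v, I) = v + 2*I (x(v, I) = (I + v) + I = v + 2*I)
(x(-2, -2) - 141) + 52 = ((-2 + 2*(-2)) - 141) + 52 = ((-2 - 4) - 141) + 52 = (-6 - 141) + 52 = -147 + 52 = -95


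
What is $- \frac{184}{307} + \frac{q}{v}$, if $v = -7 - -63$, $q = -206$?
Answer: $- \frac{36773}{8596} \approx -4.2779$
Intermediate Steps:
$v = 56$ ($v = -7 + 63 = 56$)
$- \frac{184}{307} + \frac{q}{v} = - \frac{184}{307} - \frac{206}{56} = \left(-184\right) \frac{1}{307} - \frac{103}{28} = - \frac{184}{307} - \frac{103}{28} = - \frac{36773}{8596}$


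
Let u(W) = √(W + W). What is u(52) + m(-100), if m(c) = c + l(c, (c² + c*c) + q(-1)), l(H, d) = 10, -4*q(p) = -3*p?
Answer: -90 + 2*√26 ≈ -79.802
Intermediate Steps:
q(p) = 3*p/4 (q(p) = -(-3)*p/4 = 3*p/4)
m(c) = 10 + c (m(c) = c + 10 = 10 + c)
u(W) = √2*√W (u(W) = √(2*W) = √2*√W)
u(52) + m(-100) = √2*√52 + (10 - 100) = √2*(2*√13) - 90 = 2*√26 - 90 = -90 + 2*√26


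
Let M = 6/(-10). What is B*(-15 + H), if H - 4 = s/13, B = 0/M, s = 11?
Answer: 0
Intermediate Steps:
M = -⅗ (M = 6*(-⅒) = -⅗ ≈ -0.60000)
B = 0 (B = 0/(-⅗) = 0*(-5/3) = 0)
H = 63/13 (H = 4 + 11/13 = 63/13 ≈ 4.8462)
B*(-15 + H) = 0*(-15 + 63/13) = 0*(-132/13) = 0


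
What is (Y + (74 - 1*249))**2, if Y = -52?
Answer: 51529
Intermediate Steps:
(Y + (74 - 1*249))**2 = (-52 + (74 - 1*249))**2 = (-52 + (74 - 249))**2 = (-52 - 175)**2 = (-227)**2 = 51529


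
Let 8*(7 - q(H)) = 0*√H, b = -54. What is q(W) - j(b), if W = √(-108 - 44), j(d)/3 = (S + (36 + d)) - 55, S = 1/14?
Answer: 3161/14 ≈ 225.79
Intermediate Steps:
S = 1/14 ≈ 0.071429
j(d) = -795/14 + 3*d (j(d) = 3*((1/14 + (36 + d)) - 55) = 3*((505/14 + d) - 55) = 3*(-265/14 + d) = -795/14 + 3*d)
W = 2*I*√38 (W = √(-152) = 2*I*√38 ≈ 12.329*I)
q(H) = 7 (q(H) = 7 - 0*√H = 7 - ⅛*0 = 7 + 0 = 7)
q(W) - j(b) = 7 - (-795/14 + 3*(-54)) = 7 - (-795/14 - 162) = 7 - 1*(-3063/14) = 7 + 3063/14 = 3161/14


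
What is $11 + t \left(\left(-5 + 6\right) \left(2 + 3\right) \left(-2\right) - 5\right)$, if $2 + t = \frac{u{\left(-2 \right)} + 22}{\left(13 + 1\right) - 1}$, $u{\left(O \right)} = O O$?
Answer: $11$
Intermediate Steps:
$u{\left(O \right)} = O^{2}$
$t = 0$ ($t = -2 + \frac{\left(-2\right)^{2} + 22}{\left(13 + 1\right) - 1} = -2 + \frac{4 + 22}{14 - 1} = -2 + \frac{26}{13} = -2 + 26 \cdot \frac{1}{13} = -2 + 2 = 0$)
$11 + t \left(\left(-5 + 6\right) \left(2 + 3\right) \left(-2\right) - 5\right) = 11 + 0 \left(\left(-5 + 6\right) \left(2 + 3\right) \left(-2\right) - 5\right) = 11 + 0 \left(1 \cdot 5 \left(-2\right) - 5\right) = 11 + 0 \left(5 \left(-2\right) - 5\right) = 11 + 0 \left(-10 - 5\right) = 11 + 0 \left(-15\right) = 11 + 0 = 11$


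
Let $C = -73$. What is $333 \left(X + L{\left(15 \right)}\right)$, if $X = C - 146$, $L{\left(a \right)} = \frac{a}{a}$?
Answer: $-72594$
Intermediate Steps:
$L{\left(a \right)} = 1$
$X = -219$ ($X = -73 - 146 = -219$)
$333 \left(X + L{\left(15 \right)}\right) = 333 \left(-219 + 1\right) = 333 \left(-218\right) = -72594$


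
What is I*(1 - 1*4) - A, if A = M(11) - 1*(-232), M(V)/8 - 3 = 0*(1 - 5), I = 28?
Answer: -340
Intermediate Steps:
M(V) = 24 (M(V) = 24 + 8*(0*(1 - 5)) = 24 + 8*(0*(-4)) = 24 + 8*0 = 24 + 0 = 24)
A = 256 (A = 24 - 1*(-232) = 24 + 232 = 256)
I*(1 - 1*4) - A = 28*(1 - 1*4) - 1*256 = 28*(1 - 4) - 256 = 28*(-3) - 256 = -84 - 256 = -340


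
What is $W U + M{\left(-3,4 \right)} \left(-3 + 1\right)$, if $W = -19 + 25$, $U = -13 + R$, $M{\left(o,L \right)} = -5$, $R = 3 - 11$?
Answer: $-116$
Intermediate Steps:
$R = -8$ ($R = 3 - 11 = -8$)
$U = -21$ ($U = -13 - 8 = -21$)
$W = 6$
$W U + M{\left(-3,4 \right)} \left(-3 + 1\right) = 6 \left(-21\right) - 5 \left(-3 + 1\right) = -126 - -10 = -126 + 10 = -116$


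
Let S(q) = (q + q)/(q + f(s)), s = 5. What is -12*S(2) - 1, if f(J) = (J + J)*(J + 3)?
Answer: -65/41 ≈ -1.5854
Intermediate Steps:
f(J) = 2*J*(3 + J) (f(J) = (2*J)*(3 + J) = 2*J*(3 + J))
S(q) = 2*q/(80 + q) (S(q) = (q + q)/(q + 2*5*(3 + 5)) = (2*q)/(q + 2*5*8) = (2*q)/(q + 80) = (2*q)/(80 + q) = 2*q/(80 + q))
-12*S(2) - 1 = -24*2/(80 + 2) - 1 = -24*2/82 - 1 = -12*2/41 - 1 = -24/41 - 1 = -65/41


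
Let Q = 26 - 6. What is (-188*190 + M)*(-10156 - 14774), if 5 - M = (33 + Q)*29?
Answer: 928692360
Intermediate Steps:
Q = 20
M = -1532 (M = 5 - (33 + 20)*29 = 5 - 53*29 = 5 - 1*1537 = 5 - 1537 = -1532)
(-188*190 + M)*(-10156 - 14774) = (-188*190 - 1532)*(-10156 - 14774) = (-35720 - 1532)*(-24930) = -37252*(-24930) = 928692360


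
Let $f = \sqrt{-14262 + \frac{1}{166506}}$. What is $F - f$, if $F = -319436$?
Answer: $-319436 - \frac{i \sqrt{395403225322926}}{166506} \approx -3.1944 \cdot 10^{5} - 119.42 i$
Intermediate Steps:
$f = \frac{i \sqrt{395403225322926}}{166506}$ ($f = \sqrt{-14262 + \frac{1}{166506}} = \sqrt{- \frac{2374708571}{166506}} = \frac{i \sqrt{395403225322926}}{166506} \approx 119.42 i$)
$F - f = -319436 - \frac{i \sqrt{395403225322926}}{166506}$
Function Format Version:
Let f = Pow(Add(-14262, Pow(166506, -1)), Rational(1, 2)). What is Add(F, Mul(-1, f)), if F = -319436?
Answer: Add(-319436, Mul(Rational(-1, 166506), I, Pow(395403225322926, Rational(1, 2)))) ≈ Add(-3.1944e+5, Mul(-119.42, I))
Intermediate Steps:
f = Mul(Rational(1, 166506), I, Pow(395403225322926, Rational(1, 2))) (f = Pow(Add(-14262, Rational(1, 166506)), Rational(1, 2)) = Pow(Rational(-2374708571, 166506), Rational(1, 2)) = Mul(Rational(1, 166506), I, Pow(395403225322926, Rational(1, 2))) ≈ Mul(119.42, I))
Add(F, Mul(-1, f)) = Add(-319436, Mul(-1, Mul(Rational(1, 166506), I, Pow(395403225322926, Rational(1, 2))))) = Add(-319436, Mul(Rational(-1, 166506), I, Pow(395403225322926, Rational(1, 2))))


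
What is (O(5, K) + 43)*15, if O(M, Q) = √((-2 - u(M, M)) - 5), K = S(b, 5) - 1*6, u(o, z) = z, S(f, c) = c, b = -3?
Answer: 645 + 30*I*√3 ≈ 645.0 + 51.962*I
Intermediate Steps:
K = -1 (K = 5 - 1*6 = 5 - 6 = -1)
O(M, Q) = √(-7 - M) (O(M, Q) = √((-2 - M) - 5) = √(-7 - M))
(O(5, K) + 43)*15 = (√(-7 - 1*5) + 43)*15 = (√(-7 - 5) + 43)*15 = (√(-12) + 43)*15 = (2*I*√3 + 43)*15 = (43 + 2*I*√3)*15 = 645 + 30*I*√3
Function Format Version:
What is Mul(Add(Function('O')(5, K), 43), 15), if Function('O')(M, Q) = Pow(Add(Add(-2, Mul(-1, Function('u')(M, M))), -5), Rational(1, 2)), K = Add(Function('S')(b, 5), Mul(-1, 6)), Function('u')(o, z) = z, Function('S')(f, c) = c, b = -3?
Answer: Add(645, Mul(30, I, Pow(3, Rational(1, 2)))) ≈ Add(645.00, Mul(51.962, I))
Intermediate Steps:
K = -1 (K = Add(5, Mul(-1, 6)) = Add(5, -6) = -1)
Function('O')(M, Q) = Pow(Add(-7, Mul(-1, M)), Rational(1, 2)) (Function('O')(M, Q) = Pow(Add(Add(-2, Mul(-1, M)), -5), Rational(1, 2)) = Pow(Add(-7, Mul(-1, M)), Rational(1, 2)))
Mul(Add(Function('O')(5, K), 43), 15) = Mul(Add(Pow(Add(-7, Mul(-1, 5)), Rational(1, 2)), 43), 15) = Mul(Add(Pow(Add(-7, -5), Rational(1, 2)), 43), 15) = Mul(Add(Pow(-12, Rational(1, 2)), 43), 15) = Mul(Add(Mul(2, I, Pow(3, Rational(1, 2))), 43), 15) = Mul(Add(43, Mul(2, I, Pow(3, Rational(1, 2)))), 15) = Add(645, Mul(30, I, Pow(3, Rational(1, 2))))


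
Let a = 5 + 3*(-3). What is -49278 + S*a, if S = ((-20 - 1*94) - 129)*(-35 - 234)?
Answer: -310746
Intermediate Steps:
a = -4 (a = 5 - 9 = -4)
S = 65367 (S = ((-20 - 94) - 129)*(-269) = (-114 - 129)*(-269) = -243*(-269) = 65367)
-49278 + S*a = -49278 + 65367*(-4) = -49278 - 261468 = -310746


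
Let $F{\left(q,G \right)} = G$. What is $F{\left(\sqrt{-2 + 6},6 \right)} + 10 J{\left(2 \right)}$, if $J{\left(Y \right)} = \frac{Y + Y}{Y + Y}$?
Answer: $16$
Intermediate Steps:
$J{\left(Y \right)} = 1$ ($J{\left(Y \right)} = \frac{2 Y}{2 Y} = 2 Y \frac{1}{2 Y} = 1$)
$F{\left(\sqrt{-2 + 6},6 \right)} + 10 J{\left(2 \right)} = 6 + 10 \cdot 1 = 6 + 10 = 16$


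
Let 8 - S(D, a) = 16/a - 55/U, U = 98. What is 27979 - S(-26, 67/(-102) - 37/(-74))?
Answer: 2731107/98 ≈ 27868.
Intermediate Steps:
S(D, a) = 839/98 - 16/a (S(D, a) = 8 - (16/a - 55/98) = 8 - (-55/98 + 16/a) = 8 + (55/98 - 16/a) = 839/98 - 16/a)
27979 - S(-26, 67/(-102) - 37/(-74)) = 27979 - (839/98 - 16/(67/(-102) - 37/(-74))) = 27979 - (839/98 - 16/(67*(-1/102) - 37*(-1/74))) = 27979 - (839/98 - 16/(-67/102 + 1/2)) = 27979 - (839/98 - 16/(-8/51)) = 27979 - (839/98 - 16*(-51/8)) = 27979 - (839/98 + 102) = 27979 - 1*10835/98 = 27979 - 10835/98 = 2731107/98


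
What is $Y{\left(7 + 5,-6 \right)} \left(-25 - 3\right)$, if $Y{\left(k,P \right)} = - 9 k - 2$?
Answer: $3080$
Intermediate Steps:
$Y{\left(k,P \right)} = -2 - 9 k$
$Y{\left(7 + 5,-6 \right)} \left(-25 - 3\right) = \left(-2 - 9 \left(7 + 5\right)\right) \left(-25 - 3\right) = \left(-2 - 108\right) \left(-28\right) = \left(-110\right) \left(-28\right) = 3080$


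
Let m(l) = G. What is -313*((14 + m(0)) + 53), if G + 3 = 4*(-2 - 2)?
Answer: -15024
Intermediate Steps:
G = -19 (G = -3 + 4*(-2 - 2) = -3 + 4*(-4) = -3 - 16 = -19)
m(l) = -19
-313*((14 + m(0)) + 53) = -313*((14 - 19) + 53) = -313*(-5 + 53) = -313*48 = -15024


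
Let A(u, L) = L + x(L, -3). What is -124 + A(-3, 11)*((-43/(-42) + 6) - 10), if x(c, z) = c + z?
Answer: -7583/42 ≈ -180.55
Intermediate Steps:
A(u, L) = -3 + 2*L (A(u, L) = L + (L - 3) = L + (-3 + L) = -3 + 2*L)
-124 + A(-3, 11)*((-43/(-42) + 6) - 10) = -124 + (-3 + 2*11)*((-43/(-42) + 6) - 10) = -124 + (-3 + 22)*((-43*(-1/42) + 6) - 10) = -124 + 19*((43/42 + 6) - 10) = -124 + 19*(295/42 - 10) = -124 + 19*(-125/42) = -124 - 2375/42 = -7583/42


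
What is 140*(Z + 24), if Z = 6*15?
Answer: 15960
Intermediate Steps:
Z = 90
140*(Z + 24) = 140*(90 + 24) = 140*114 = 15960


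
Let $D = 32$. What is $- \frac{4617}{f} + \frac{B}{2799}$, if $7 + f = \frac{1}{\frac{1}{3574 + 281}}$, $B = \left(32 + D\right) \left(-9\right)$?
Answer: $- \frac{1682159}{1196728} \approx -1.4056$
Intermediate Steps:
$B = -576$ ($B = \left(32 + 32\right) \left(-9\right) = 64 \left(-9\right) = -576$)
$f = 3848$ ($f = -7 + \frac{1}{\frac{1}{3574 + 281}} = -7 + \frac{1}{\frac{1}{3855}} = -7 + 3855 = 3848$)
$- \frac{4617}{f} + \frac{B}{2799} = - \frac{4617}{3848} - \frac{576}{2799} = \left(-4617\right) \frac{1}{3848} - \frac{64}{311} = - \frac{4617}{3848} - \frac{64}{311} = - \frac{1682159}{1196728}$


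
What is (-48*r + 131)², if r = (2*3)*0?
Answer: 17161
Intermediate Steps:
r = 0 (r = 6*0 = 0)
(-48*r + 131)² = (-48*0 + 131)² = (-8*0 + 131)² = (0 + 131)² = 131² = 17161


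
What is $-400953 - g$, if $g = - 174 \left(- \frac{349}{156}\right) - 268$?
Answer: $- \frac{10427931}{26} \approx -4.0107 \cdot 10^{5}$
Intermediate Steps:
$g = \frac{3153}{26}$ ($g = - 174 \left(\left(-349\right) \frac{1}{156}\right) - 268 = \left(-174\right) \left(- \frac{349}{156}\right) - 268 = \frac{10121}{26} - 268 = \frac{3153}{26} \approx 121.27$)
$-400953 - g = -400953 - \frac{3153}{26} = - \frac{10427931}{26}$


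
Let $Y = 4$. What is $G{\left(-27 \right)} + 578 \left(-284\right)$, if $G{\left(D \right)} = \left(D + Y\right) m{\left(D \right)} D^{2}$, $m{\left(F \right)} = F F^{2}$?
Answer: $329860709$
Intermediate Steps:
$m{\left(F \right)} = F^{3}$
$G{\left(D \right)} = D^{5} \left(4 + D\right)$ ($G{\left(D \right)} = \left(D + 4\right) D^{3} D^{2} = \left(4 + D\right) D^{5} = D^{5} \left(4 + D\right)$)
$G{\left(-27 \right)} + 578 \left(-284\right) = \left(-27\right)^{5} \left(4 - 27\right) + 578 \left(-284\right) = \left(-14348907\right) \left(-23\right) - 164152 = 330024861 - 164152 = 329860709$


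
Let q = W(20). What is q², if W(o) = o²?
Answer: 160000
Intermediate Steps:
q = 400 (q = 20² = 400)
q² = 400² = 160000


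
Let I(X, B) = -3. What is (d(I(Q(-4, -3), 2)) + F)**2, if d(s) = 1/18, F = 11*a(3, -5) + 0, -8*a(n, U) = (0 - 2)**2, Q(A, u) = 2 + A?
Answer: 2401/81 ≈ 29.642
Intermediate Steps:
a(n, U) = -1/2 (a(n, U) = -(0 - 2)**2/8 = -1/8*(-2)**2 = -1/8*4 = -1/2)
F = -11/2 (F = 11*(-1/2) + 0 = -11/2 + 0 = -11/2 ≈ -5.5000)
d(s) = 1/18
(d(I(Q(-4, -3), 2)) + F)**2 = (1/18 - 11/2)**2 = (-49/9)**2 = 2401/81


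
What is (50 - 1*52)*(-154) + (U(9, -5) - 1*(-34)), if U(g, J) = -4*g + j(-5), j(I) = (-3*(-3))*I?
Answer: 261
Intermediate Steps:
j(I) = 9*I
U(g, J) = -45 - 4*g (U(g, J) = -4*g + 9*(-5) = -4*g - 45 = -45 - 4*g)
(50 - 1*52)*(-154) + (U(9, -5) - 1*(-34)) = (50 - 1*52)*(-154) + ((-45 - 4*9) - 1*(-34)) = (50 - 52)*(-154) + ((-45 - 36) + 34) = -2*(-154) + (-81 + 34) = 308 - 47 = 261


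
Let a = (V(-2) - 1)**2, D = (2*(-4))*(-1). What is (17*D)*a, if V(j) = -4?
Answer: 3400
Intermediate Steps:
D = 8 (D = -8*(-1) = 8)
a = 25 (a = (-4 - 1)**2 = (-5)**2 = 25)
(17*D)*a = (17*8)*25 = 136*25 = 3400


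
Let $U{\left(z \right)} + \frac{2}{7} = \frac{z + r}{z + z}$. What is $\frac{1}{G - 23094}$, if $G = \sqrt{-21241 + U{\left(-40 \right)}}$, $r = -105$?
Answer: $- \frac{2586528}{59735656453} - \frac{4 i \sqrt{16651747}}{59735656453} \approx -4.33 \cdot 10^{-5} - 2.7325 \cdot 10^{-7} i$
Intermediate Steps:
$U{\left(z \right)} = - \frac{2}{7} + \frac{-105 + z}{2 z}$ ($U{\left(z \right)} = - \frac{2}{7} + \frac{z - 105}{z + z} = - \frac{2}{7} + \frac{-105 + z}{2 z}$)
$G = \frac{i \sqrt{16651747}}{28}$ ($G = \sqrt{-21241 + \frac{3 \left(-245 - 40\right)}{14 \left(-40\right)}} = \sqrt{-21241 + \frac{3}{14} \left(- \frac{1}{40}\right) \left(-285\right)} = \sqrt{-21241 + \frac{171}{112}} = \sqrt{- \frac{2378821}{112}} = \frac{i \sqrt{16651747}}{28} \approx 145.74 i$)
$\frac{1}{G - 23094} = \frac{1}{\frac{i \sqrt{16651747}}{28} - 23094} = \frac{1}{-23094 + \frac{i \sqrt{16651747}}{28}}$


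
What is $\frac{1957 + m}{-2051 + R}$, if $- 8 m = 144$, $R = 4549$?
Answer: $\frac{1939}{2498} \approx 0.77622$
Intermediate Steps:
$m = -18$ ($m = \left(- \frac{1}{8}\right) 144 = -18$)
$\frac{1957 + m}{-2051 + R} = \frac{1957 - 18}{-2051 + 4549} = \frac{1939}{2498}$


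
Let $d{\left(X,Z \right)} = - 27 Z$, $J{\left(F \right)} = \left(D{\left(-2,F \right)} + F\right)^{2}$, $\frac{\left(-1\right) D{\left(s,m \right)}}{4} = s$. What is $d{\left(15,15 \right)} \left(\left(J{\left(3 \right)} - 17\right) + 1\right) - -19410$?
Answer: $-23115$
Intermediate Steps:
$D{\left(s,m \right)} = - 4 s$
$J{\left(F \right)} = \left(8 + F\right)^{2}$ ($J{\left(F \right)} = \left(\left(-4\right) \left(-2\right) + F\right)^{2} = \left(8 + F\right)^{2}$)
$d{\left(15,15 \right)} \left(\left(J{\left(3 \right)} - 17\right) + 1\right) - -19410 = \left(-27\right) 15 \left(\left(\left(8 + 3\right)^{2} - 17\right) + 1\right) - -19410 = - 405 \left(\left(11^{2} - 17\right) + 1\right) + 19410 = - 405 \left(\left(121 - 17\right) + 1\right) + 19410 = - 405 \left(104 + 1\right) + 19410 = \left(-405\right) 105 + 19410 = -42525 + 19410 = -23115$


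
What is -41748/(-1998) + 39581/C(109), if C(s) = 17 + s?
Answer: 1561909/4662 ≈ 335.03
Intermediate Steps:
-41748/(-1998) + 39581/C(109) = -41748/(-1998) + 39581/(17 + 109) = -41748*(-1/1998) + 39581/126 = 6958/333 + 39581*(1/126) = 6958/333 + 39581/126 = 1561909/4662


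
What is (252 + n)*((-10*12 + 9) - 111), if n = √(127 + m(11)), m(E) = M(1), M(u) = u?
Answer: -55944 - 1776*√2 ≈ -58456.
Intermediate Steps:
m(E) = 1
n = 8*√2 (n = √(127 + 1) = √128 = 8*√2 ≈ 11.314)
(252 + n)*((-10*12 + 9) - 111) = (252 + 8*√2)*((-10*12 + 9) - 111) = (252 + 8*√2)*((-120 + 9) - 111) = (252 + 8*√2)*(-111 - 111) = (252 + 8*√2)*(-222) = -55944 - 1776*√2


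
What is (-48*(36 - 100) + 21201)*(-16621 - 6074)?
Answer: -550875735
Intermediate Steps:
(-48*(36 - 100) + 21201)*(-16621 - 6074) = (-48*(-64) + 21201)*(-22695) = (3072 + 21201)*(-22695) = 24273*(-22695) = -550875735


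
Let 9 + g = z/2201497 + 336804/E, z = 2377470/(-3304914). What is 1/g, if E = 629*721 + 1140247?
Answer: -161052546881398959/1415438190062678935 ≈ -0.11378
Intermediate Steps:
E = 1593756 (E = 453509 + 1140247 = 1593756)
z = -396245/550819 (z = 2377470*(-1/3304914) = -396245/550819 ≈ -0.71937)
g = -1415438190062678935/161052546881398959 (g = -9 + (-396245/550819/2201497 + 336804/1593756) = -9 + (-396245/550819*1/2201497 + 336804*(1/1593756)) = -9 + (-396245/1212626376043 + 28067/132813) = -9 + 34034731869911696/161052546881398959 = -1415438190062678935/161052546881398959 ≈ -8.7887)
1/g = 1/(-1415438190062678935/161052546881398959) = -161052546881398959/1415438190062678935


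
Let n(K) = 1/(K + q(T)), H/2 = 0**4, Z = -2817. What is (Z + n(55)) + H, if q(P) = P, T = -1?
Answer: -152117/54 ≈ -2817.0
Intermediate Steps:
H = 0 (H = 2*0**4 = 2*0 = 0)
n(K) = 1/(-1 + K) (n(K) = 1/(K - 1) = 1/(-1 + K))
(Z + n(55)) + H = (-2817 + 1/(-1 + 55)) + 0 = (-2817 + 1/54) + 0 = -152117/54 + 0 = -152117/54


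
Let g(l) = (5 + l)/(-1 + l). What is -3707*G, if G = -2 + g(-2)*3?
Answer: 18535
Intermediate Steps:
g(l) = (5 + l)/(-1 + l)
G = -5 (G = -2 + ((5 - 2)/(-1 - 2))*3 = -2 + (3/(-3))*3 = -2 - 1/3*3*3 = -2 - 1*3 = -2 - 3 = -5)
-3707*G = -3707*(-5) = 18535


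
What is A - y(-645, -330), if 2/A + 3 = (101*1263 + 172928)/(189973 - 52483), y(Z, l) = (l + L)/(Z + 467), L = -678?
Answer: -80910636/9966131 ≈ -8.1186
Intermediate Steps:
y(Z, l) = (-678 + l)/(467 + Z) (y(Z, l) = (l - 678)/(Z + 467) = (-678 + l)/(467 + Z))
A = -274980/111979 (A = 2/(-3 + (101*1263 + 172928)/(189973 - 52483)) = 2/(-3 + (127563 + 172928)/137490) = 2/(-3 + 300491*(1/137490)) = 2/(-3 + 300491/137490) = 2/(-111979/137490) = 2*(-137490/111979) = -274980/111979 ≈ -2.4556)
A - y(-645, -330) = -274980/111979 - (-678 - 330)/(467 - 645) = -274980/111979 - (-1008)/(-178) = -274980/111979 - (-1)*(-1008)/178 = -274980/111979 - 1*504/89 = -274980/111979 - 504/89 = -80910636/9966131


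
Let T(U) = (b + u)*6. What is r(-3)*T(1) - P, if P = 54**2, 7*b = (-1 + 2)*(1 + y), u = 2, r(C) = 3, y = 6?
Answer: -2862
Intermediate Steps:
b = 1 (b = ((-1 + 2)*(1 + 6))/7 = (1*7)/7 = (1/7)*7 = 1)
T(U) = 18 (T(U) = (1 + 2)*6 = 3*6 = 18)
P = 2916
r(-3)*T(1) - P = 3*18 - 1*2916 = 54 - 2916 = -2862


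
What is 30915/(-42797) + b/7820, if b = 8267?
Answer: 112047499/334672540 ≈ 0.33480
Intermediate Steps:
30915/(-42797) + b/7820 = 30915/(-42797) + 8267/7820 = 30915*(-1/42797) + 8267*(1/7820) = -30915/42797 + 8267/7820 = 112047499/334672540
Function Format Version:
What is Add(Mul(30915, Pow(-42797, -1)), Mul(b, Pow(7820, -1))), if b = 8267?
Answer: Rational(112047499, 334672540) ≈ 0.33480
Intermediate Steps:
Add(Mul(30915, Pow(-42797, -1)), Mul(b, Pow(7820, -1))) = Add(Mul(30915, Pow(-42797, -1)), Mul(8267, Pow(7820, -1))) = Add(Mul(30915, Rational(-1, 42797)), Mul(8267, Rational(1, 7820))) = Add(Rational(-30915, 42797), Rational(8267, 7820)) = Rational(112047499, 334672540)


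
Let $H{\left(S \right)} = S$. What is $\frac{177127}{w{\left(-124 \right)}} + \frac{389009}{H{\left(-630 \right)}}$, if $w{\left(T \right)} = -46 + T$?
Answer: $- \frac{8886077}{5355} \approx -1659.4$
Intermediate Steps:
$\frac{177127}{w{\left(-124 \right)}} + \frac{389009}{H{\left(-630 \right)}} = \frac{177127}{-46 - 124} + \frac{389009}{-630} = \frac{177127}{-170} + 389009 \left(- \frac{1}{630}\right) = 177127 \left(- \frac{1}{170}\right) - \frac{389009}{630} = - \frac{177127}{170} - \frac{389009}{630} = - \frac{8886077}{5355}$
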